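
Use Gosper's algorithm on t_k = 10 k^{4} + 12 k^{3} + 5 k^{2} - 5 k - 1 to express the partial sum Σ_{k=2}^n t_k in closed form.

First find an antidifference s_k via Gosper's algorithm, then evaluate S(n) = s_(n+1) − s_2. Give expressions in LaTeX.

Step 1: r(k) = (10*k**4 + 52*k**3 + 101*k**2 + 81*k + 21)/(10*k**4 + 12*k**3 + 5*k**2 - 5*k - 1).
A = 1, B = 1, C = k**4 + 6*k**3/5 + k**2/2 - k/2 - 1/10.
Need (1)·f(k+1) − (1)·f(k) = k**4 + 6*k**3/5 + k**2/2 - k/2 - 1/10.
Bound: deg f ≤ 5.
Match coefficients ⇒ f(k) = k*(2*k**4 - 2*k**3 - k**2 - 2*k + 2)/10.
Certificate R = B(k−1)f/C = k*(2*k**4 - 2*k**3 - k**2 - 2*k + 2)/(10*k**4 + 12*k**3 + 5*k**2 - 5*k - 1) gives s_k = k*(2*k**4 - 2*k**3 - k**2 - 2*k + 2).
s_(k+1) − s_k = 10*k**4 + 12*k**3 + 5*k**2 - 5*k - 1 = t_k.
Σ_(k=2)^n t_k = s_(n+1) − s_(2) = (2*n**5 + 8*n**4 + 11*n**3 + 3*n**2 - 3*n - 1) − (20), i.e. 2*n**5 + 8*n**4 + 11*n**3 + 3*n**2 - 3*n - 21.

S(n) = 2 n^{5} + 8 n^{4} + 11 n^{3} + 3 n^{2} - 3 n - 21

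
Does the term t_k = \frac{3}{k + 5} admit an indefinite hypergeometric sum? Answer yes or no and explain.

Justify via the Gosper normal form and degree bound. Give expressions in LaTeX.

No — the linear system for f has no solution.

Compute t_(k+1)/t_k: get (k + 5)/(k + 6).
Take A(k)=k + 5, B(k)=k + 6, C(k)=1.
Solve (k + 5)·f(k+1) − (k + 5)·f(k) = 1.
d = 0 from the (1,1,0) case.
Write f(k) = c0. Then LHS − RHS = -1, requiring -1 = 0: contradictory. No certificate.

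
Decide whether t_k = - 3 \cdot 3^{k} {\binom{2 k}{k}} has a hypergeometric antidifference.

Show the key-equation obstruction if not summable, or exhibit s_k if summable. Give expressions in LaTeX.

No. Not Gosper-summable.

Compute t_(k+1)/t_k: get 6*(2*k + 1)/(k + 1).
Normal form (A,B,C) = (12*k + 6, k + 1, 1).
Key eq: (12*k + 6)·f(k+1) = (k)·f(k) + (1).
From deg A=1, deg B=1, deg C=0: d=-1.
d = -1 < 0 ⇒ no nonzero polynomial f; not summable.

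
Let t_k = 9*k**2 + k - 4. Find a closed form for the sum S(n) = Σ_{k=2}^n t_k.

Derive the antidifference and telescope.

S(n) = 3*n**3 + 5*n**2 - 2*n - 6

The ratio is (k + 9*(k + 1)**2 - 3)/(9*k**2 + k - 4).
Take A(k)=1, B(k)=1, C(k)=k**2 + k/9 - 4/9.
Set up (1)·f(k+1) − (1)·f(k) − (k**2 + k/9 - 4/9) = 0.
From deg A=0, deg B=0, deg C=2: d=3.
Match coefficients ⇒ f(k) = k*(3*k**2 - 4*k - 3)/9.
So s_k = (B(k−1)f/C)·t_k = (k*(3*k**2 - 4*k - 3)/(9*k**2 + k - 4))·t_k = k*(3*k**2 - 4*k - 3).
Check: Δs_k = 9*k**2 + k - 4. ✓
Σ_(k=2)^n t_k = s_(n+1) − s_(2) = (3*n**3 + 5*n**2 - 2*n - 4) − (2), i.e. 3*n**3 + 5*n**2 - 2*n - 6.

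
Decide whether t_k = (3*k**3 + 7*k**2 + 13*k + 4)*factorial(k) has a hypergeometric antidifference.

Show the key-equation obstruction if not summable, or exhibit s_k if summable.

The ratio is (3*k**4 + 19*k**3 + 52*k**2 + 63*k + 27)/(3*k**3 + 7*k**2 + 13*k + 4).
A = k + 1, B = 1, C = k**3 + 7*k**2/3 + 13*k/3 + 4/3.
Key eq: (k + 1)·f(k+1) = (1)·f(k) + (k**3 + 7*k**2/3 + 13*k/3 + 4/3).
Degrees (1,0,3) ⇒ d ≤ 2.
Solve for f: f(k) = (3*k**2 + k + 3)/3 (degree 2 ≤ 2).
Certificate R = B(k−1)f/C = (3*k**2 + k + 3)/(3*k**3 + 7*k**2 + 13*k + 4) gives s_k = (3*k**2 + k + 3)*factorial(k).
Check: Δs_k = (3*k**3 + 7*k**2 + 13*k + 4)*factorial(k). ✓

Yes. s_k = (3*k**2 + k + 3)*factorial(k).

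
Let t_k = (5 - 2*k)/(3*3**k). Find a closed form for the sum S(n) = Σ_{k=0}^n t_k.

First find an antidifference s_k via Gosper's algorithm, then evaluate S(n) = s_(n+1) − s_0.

Ratio r(k) = (2*k - 3)/(3*(2*k - 5)).
So A=1/3 and B=1, with C=k - 5/2.
Need (1/3)·f(k+1) − (1)·f(k) = k - 5/2.
deg f ≤ 1 (via 0,0,1).
Coefficient equations give f(k) = -3*(k - 2)/2.
Get s_k = R·t_k = (k - 2)/3**k with R(k) = B(k−1)f(k)/C(k) = -3*(k - 2)/(2*k - 5).
s_(k+1) − s_k = (5 - 2*k)/(3*3**k) = t_k.
Evaluate: s_(n+1) = 3**(-n - 1)*(n - 1); subtract s_(0) = -2 ⇒ S(n) = (6*3**n + n - 1)/(3*3**n).

S(n) = (6*3**n + n - 1)/(3*3**n)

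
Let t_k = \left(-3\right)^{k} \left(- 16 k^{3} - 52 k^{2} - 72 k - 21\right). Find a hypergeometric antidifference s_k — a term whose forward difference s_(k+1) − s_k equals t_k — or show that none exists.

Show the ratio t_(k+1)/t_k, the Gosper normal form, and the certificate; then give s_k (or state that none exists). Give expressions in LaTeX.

Step 1: r(k) = 3*(-16*k**3 - 100*k**2 - 224*k - 161)/(16*k**3 + 52*k**2 + 72*k + 21).
So A=-3 and B=1, with C=k**3 + 13*k**2/4 + 9*k/2 + 21/16.
f must satisfy (-3)·f(k+1) − (1)·f(k) = k**3 + 13*k**2/4 + 9*k/2 + 21/16.
Degrees (0,0,3) ⇒ d ≤ 3.
Solve for f: f(k) = -(2*k - 1)*(2*k**2 + 3*k + 3)/16 (degree 3 ≤ 3).
Certificate R = B(k−1)f/C = -(2*k - 1)*(2*k**2 + 3*k + 3)/(16*k**3 + 52*k**2 + 72*k + 21) gives s_k = (-3)**k*(4*k**3 + 4*k**2 + 3*k - 3).
s_(k+1) − s_k = (-3)**k*(-16*k**3 - 52*k**2 - 72*k - 21) = t_k.

s_k = \left(-3\right)^{k} \left(4 k^{3} + 4 k^{2} + 3 k - 3\right)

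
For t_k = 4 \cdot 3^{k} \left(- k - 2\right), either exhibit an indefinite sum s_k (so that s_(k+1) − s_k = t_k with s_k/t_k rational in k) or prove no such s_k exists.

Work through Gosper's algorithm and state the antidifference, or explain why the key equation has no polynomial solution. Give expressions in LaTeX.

s_k = 3^{k} \left(- 2 k - 1\right)

Ratio r(k) = 3*(k + 3)/(k + 2).
Take A(k)=3, B(k)=1, C(k)=k + 2.
Set up (3)·f(k+1) − (1)·f(k) − (k + 2) = 0.
deg f ≤ 1 (via 0,0,1).
Coefficient equations give f(k) = (2*k + 1)/4.
R(k) = B(k−1)·f(k)/C(k) = (2*k + 1)/(4*(k + 2)); s_k = R·t_k = 3**k*(-2*k - 1).
Δs = 4*3**k*(-k - 2), as required.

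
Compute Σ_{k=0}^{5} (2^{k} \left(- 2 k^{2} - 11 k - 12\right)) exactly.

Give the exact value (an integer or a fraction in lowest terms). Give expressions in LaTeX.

t_(k+1)/t_k = 2*(2*k**2 + 15*k + 25)/(2*k**2 + 11*k + 12).
A = 2, B = 1, C = k**2 + 11*k/2 + 6.
Set up (2)·f(k+1) − (1)·f(k) − (k**2 + 11*k/2 + 6) = 0.
From deg A=0, deg B=0, deg C=2: d=2.
A polynomial solution: f(k) = (2*k**2 + 3*k + 2)/2.
So s_k = (B(k−1)f/C)·t_k = ((2*k**2 + 3*k + 2)/((k + 4)*(2*k + 3)))·t_k = 2**k*(-2*k**2 - 3*k - 2).
s_(k+1) − s_k = 2**k*(-2*k**2 - 11*k - 12) = t_k.
Evaluate s at k=6 and k=0: -5888 and -2; difference -5886.

Σ = -5886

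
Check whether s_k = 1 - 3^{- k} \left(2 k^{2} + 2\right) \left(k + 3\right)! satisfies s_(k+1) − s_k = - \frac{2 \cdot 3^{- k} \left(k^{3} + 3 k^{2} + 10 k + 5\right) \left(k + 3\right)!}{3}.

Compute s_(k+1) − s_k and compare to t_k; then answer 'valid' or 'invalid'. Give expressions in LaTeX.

valid (s_(k+1) − s_k reduces to t_k)

s_(k+1) = -3**(-k - 1)*(2*(k + 1)**2 + 2)*factorial(k + 4) + 1
s_(k+1) − s_k = -2*(k**3 + 3*k**2 + 10*k + 5)*factorial(k + 3)/(3*3**k)
(s_(k+1) − s_k) − t_k = 0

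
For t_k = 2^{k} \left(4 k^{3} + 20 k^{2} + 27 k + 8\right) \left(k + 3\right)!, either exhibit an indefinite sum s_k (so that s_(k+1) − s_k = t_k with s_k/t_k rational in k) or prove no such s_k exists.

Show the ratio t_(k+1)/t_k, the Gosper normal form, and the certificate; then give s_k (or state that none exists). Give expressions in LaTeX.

s_k = 2^{k} k \left(2 k - 1\right) \left(k + 3\right)!

Step 1: r(k) = 2*(4*k**4 + 48*k**3 + 207*k**2 + 375*k + 236)/(4*k**3 + 20*k**2 + 27*k + 8).
Normal form (A,B,C) = (2*k + 8, 1, k**3 + 5*k**2 + 27*k/4 + 2).
Key eq: (2*k + 8)·f(k+1) = (1)·f(k) + (k**3 + 5*k**2 + 27*k/4 + 2).
deg f ≤ 2 (via 1,0,3).
Match coefficients ⇒ f(k) = k*(2*k - 1)/4.
So s_k = (B(k−1)f/C)·t_k = (k*(2*k - 1)/(4*k**3 + 20*k**2 + 27*k + 8))·t_k = 2**k*k*(2*k - 1)*factorial(k + 3).
Check: Δs_k = 2**k*(4*k**3 + 20*k**2 + 27*k + 8)*factorial(k + 3). ✓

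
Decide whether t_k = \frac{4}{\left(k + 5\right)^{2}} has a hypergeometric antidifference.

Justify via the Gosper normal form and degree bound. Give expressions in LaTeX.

The ratio is (k + 5)**2/(k + 6)**2.
Take A(k)=k**2 + 10*k + 25, B(k)=k**2 + 12*k + 36, C(k)=1.
Set up (k**2 + 10*k + 25)·f(k+1) − (k**2 + 10*k + 25)·f(k) − (1) = 0.
From deg A=2, deg B=2, deg C=0: d=0.
Put f(k) = c0: A·f(k+1) − B(k−1)·f(k) − C = -1; need -1 = 0 — inconsistent ⇒ no f, not summable.

No; the coefficient equations for f are inconsistent.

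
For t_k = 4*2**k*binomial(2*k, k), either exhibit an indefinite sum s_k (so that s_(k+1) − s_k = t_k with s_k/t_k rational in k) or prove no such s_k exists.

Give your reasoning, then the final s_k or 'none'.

not Gosper-summable; s_k does not exist

The ratio is 4*(2*k + 1)/(k + 1).
Gosper form: A/B · C(k+1)/C(k) with A=8*k + 4, B=k + 1, C=1.
Solve (8*k + 4)·f(k+1) − (k)·f(k) = 1.
From deg A=1, deg B=1, deg C=0: d=-1.
Negative degree bound (-1): no f exists, t_k not Gosper-summable.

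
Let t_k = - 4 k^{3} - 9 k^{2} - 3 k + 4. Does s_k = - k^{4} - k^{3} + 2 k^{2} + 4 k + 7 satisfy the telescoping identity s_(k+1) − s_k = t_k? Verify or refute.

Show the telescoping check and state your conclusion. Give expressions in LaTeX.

valid (s_(k+1) − s_k reduces to t_k)

s_(k+1) = -k**4 - 5*k**3 - 7*k**2 + k + 11
s_(k+1) − s_k = -4*k**3 - 9*k**2 - 3*k + 4
(s_(k+1) − s_k) − t_k = 0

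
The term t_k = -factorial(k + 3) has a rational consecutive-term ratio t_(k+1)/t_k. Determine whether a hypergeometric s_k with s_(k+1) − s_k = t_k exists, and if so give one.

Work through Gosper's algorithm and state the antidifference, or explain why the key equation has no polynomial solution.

The ratio is k + 4.
Take A(k)=k + 4, B(k)=1, C(k)=1.
Solve (k + 4)·f(k+1) − (1)·f(k) = 1.
Bound: deg f ≤ -1.
d = -1 < 0 ⇒ no nonzero polynomial f; not summable.

not Gosper-summable; s_k does not exist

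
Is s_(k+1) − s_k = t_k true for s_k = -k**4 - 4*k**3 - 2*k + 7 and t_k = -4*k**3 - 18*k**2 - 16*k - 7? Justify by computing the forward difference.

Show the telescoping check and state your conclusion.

s_(k+1) = -2*k - (k + 1)**4 - 4*(k + 1)**3 + 5
s_(k+1) − s_k = -4*k**3 - 18*k**2 - 16*k - 7
(s_(k+1) − s_k) − t_k = 0

Valid — Δs_k = t_k.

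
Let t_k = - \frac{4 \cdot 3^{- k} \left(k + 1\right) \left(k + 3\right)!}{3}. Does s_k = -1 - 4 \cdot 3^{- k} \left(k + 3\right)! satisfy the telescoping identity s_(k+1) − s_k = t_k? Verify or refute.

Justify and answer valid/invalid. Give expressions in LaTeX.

s_(k+1) = -4*3**(-k - 1)*factorial(k + 4) - 1
s_(k+1) − s_k = -4*(k + 1)*factorial(k + 3)/(3*3**k)
(s_(k+1) − s_k) − t_k = 0

Valid: the claim telescopes to t_k.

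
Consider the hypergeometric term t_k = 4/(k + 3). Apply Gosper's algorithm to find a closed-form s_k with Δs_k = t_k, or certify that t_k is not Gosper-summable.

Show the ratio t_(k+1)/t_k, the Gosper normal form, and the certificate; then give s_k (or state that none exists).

Compute t_(k+1)/t_k: get (k + 3)/(k + 4).
Take A(k)=k + 3, B(k)=k + 4, C(k)=1.
Need (k + 3)·f(k+1) − (k + 3)·f(k) = 1.
Bound: deg f ≤ 0.
Put f(k) = c0: A·f(k+1) − B(k−1)·f(k) − C = -1; need -1 = 0 — inconsistent ⇒ no f, not summable.

none — t_k is not Gosper-summable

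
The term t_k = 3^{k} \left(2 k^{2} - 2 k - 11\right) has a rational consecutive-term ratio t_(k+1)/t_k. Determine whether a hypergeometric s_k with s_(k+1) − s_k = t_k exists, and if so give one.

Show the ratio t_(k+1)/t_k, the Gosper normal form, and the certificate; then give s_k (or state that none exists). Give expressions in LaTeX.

t_(k+1)/t_k = 3*(2*k**2 + 2*k - 11)/(2*k**2 - 2*k - 11).
So A=3 and B=1, with C=k**2 - k - 11/2.
Solve (3)·f(k+1) − (1)·f(k) = k**2 - k - 11/2.
Degrees (0,0,2) ⇒ d ≤ 2.
Coefficient equations give f(k) = (k**2 - 4*k - 1)/2.
So s_k = (B(k−1)f/C)·t_k = ((k**2 - 4*k - 1)/(2*k**2 - 2*k - 11))·t_k = 3**k*(k**2 - 4*k - 1).
Verify: 3**k*(2*k**2 - 2*k - 11) matches t_k.

s_k = 3^{k} \left(k^{2} - 4 k - 1\right)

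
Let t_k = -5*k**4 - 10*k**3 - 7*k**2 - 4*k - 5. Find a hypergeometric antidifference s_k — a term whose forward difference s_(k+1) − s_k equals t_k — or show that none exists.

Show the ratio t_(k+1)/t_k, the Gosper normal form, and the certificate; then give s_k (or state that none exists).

t_(k+1)/t_k = (5*k**4 + 30*k**3 + 67*k**2 + 68*k + 31)/(5*k**4 + 10*k**3 + 7*k**2 + 4*k + 5).
A = 1, B = 1, C = k**4 + 2*k**3 + 7*k**2/5 + 4*k/5 + 1.
Need (1)·f(k+1) − (1)·f(k) = k**4 + 2*k**3 + 7*k**2/5 + 4*k/5 + 1.
Degrees (0,0,4) ⇒ d ≤ 5.
A polynomial solution: f(k) = k*(k**4 - k**2 + k + 4)/5.
Certificate R = B(k−1)f/C = k*(k**4 - k**2 + k + 4)/(5*k**4 + 10*k**3 + 7*k**2 + 4*k + 5) gives s_k = k*(-k**4 + k**2 - k - 4).
Verify: -5*k**4 - 10*k**3 - 7*k**2 - 4*k - 5 matches t_k.

s_k = k*(-k**4 + k**2 - k - 4)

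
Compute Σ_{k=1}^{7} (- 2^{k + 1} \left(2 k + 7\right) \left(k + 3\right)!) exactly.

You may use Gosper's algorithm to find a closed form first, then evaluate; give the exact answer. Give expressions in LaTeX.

Step 1: r(k) = 2*(k + 4)*(2*k + 9)/(2*k + 7).
A = 2*k + 8, B = 1, C = k + 7/2.
Set up (2*k + 8)·f(k+1) − (1)·f(k) − (k + 7/2) = 0.
d = 0 from the (1,0,1) case.
Solve for f: f(k) = 1/2 (degree 0 ≤ 0).
R(k) = B(k−1)·f(k)/C(k) = 1/(2*k + 7); s_k = R·t_k = -2**(k + 1)*factorial(k + 3).
Check: Δs_k = -2**(k + 1)*(2*k + 7)*factorial(k + 3). ✓
Sum = s_(8) − s_(1); s_(8) = -20437401600, s_(1) = -96 ⇒ -20437401504.

Σ = -20437401504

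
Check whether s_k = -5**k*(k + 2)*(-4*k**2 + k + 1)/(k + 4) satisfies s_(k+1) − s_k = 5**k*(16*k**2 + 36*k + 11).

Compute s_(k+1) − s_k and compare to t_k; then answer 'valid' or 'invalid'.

s_(k+1) = -5**(k + 1)*(k + 3)*(k - 4*(k + 1)**2 + 2)/(k + 5)
s_(k+1) − s_k = 5**k*(16*k**4 + 148*k**3 + 463*k**2 + 507*k + 130)/(k**2 + 9*k + 20)
(s_(k+1) − s_k) − t_k = 5**k*(-32*k**3 - 192*k**2 - 312*k - 90)/(k**2 + 9*k + 20)

Invalid: residual 5**k*(-32*k**3 - 192*k**2 - 312*k - 90)/(k**2 + 9*k + 20) ≠ 0.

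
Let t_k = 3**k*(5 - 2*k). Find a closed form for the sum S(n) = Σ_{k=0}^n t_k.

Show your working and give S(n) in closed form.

S(n) = -3**(n + 1)*n + 3**(n + 2) - 4

Ratio r(k) = 3*(2*k - 3)/(2*k - 5).
Gosper form: A/B · C(k+1)/C(k) with A=3, B=1, C=k - 5/2.
f must satisfy (3)·f(k+1) − (1)·f(k) = k - 5/2.
d = 1 from the (0,0,1) case.
A polynomial solution: f(k) = (k - 4)/2.
Then R = B(k−1)f/C = (k - 4)/(2*k - 5), so s_k = R(k)·t_k = 3**k*(4 - k).
s_(k+1) − s_k = 3**k*(5 - 2*k) = t_k.
s_(n+1) = 3**(n + 1)*(3 - n) and s_(0) = 4, so S(n) = -3**(n + 1)*n + 3**(n + 2) - 4.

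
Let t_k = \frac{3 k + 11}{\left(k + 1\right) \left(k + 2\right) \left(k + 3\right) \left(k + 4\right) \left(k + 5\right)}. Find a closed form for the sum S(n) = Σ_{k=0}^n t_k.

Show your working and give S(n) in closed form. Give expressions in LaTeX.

t_(k+1)/t_k = (k + 1)*(3*k + 14)/((k + 6)*(3*k + 11)).
So A=k + 1 and B=k + 6, with C=k + 11/3.
Need (k + 1)·f(k+1) − (k + 5)·f(k) = k + 11/3.
Bound: deg f ≤ 4.
Coefficient equations give f(k) = k*(k + 3)*(k**2 + 7*k + 14)/24.
So s_k = (B(k−1)f/C)·t_k = (k*(k + 3)*(k + 5)*(k**2 + 7*k + 14)/(8*(3*k + 11)))·t_k = k*(k**2 + 7*k + 14)/(8*(k**3 + 7*k**2 + 14*k + 8)).
s_(k+1) − s_k = (3*k + 11)/(k**5 + 15*k**4 + 85*k**3 + 225*k**2 + 274*k + 120) = t_k.
s_(n+1) = (n**3 + 10*n**2 + 31*n + 22)/(8*(n**3 + 10*n**2 + 31*n + 30)) and s_(0) = 0, so S(n) = (n**3 + 10*n**2 + 31*n + 22)/(8*(n**3 + 10*n**2 + 31*n + 30)).

S(n) = \frac{n^{3} + 10 n^{2} + 31 n + 22}{8 \left(n^{3} + 10 n^{2} + 31 n + 30\right)}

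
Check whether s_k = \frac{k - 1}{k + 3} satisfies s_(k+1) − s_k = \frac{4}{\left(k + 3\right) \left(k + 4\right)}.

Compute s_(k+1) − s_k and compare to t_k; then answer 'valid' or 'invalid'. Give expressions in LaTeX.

s_(k+1) = k/(k + 4)
s_(k+1) − s_k = 4/(k**2 + 7*k + 12)
(s_(k+1) − s_k) − t_k = 0

valid (s_(k+1) − s_k reduces to t_k)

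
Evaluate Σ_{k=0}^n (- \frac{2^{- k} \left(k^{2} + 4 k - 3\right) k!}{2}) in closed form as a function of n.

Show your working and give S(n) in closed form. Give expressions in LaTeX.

S(n) = 2^{- n - 1} \left(2^{n + 3} - n^{2} n! - 6 n n! - 5 n!\right)

t_(k+1)/t_k = (k + 1)*(4*k + (k + 1)**2 + 1)/(2*(k**2 + 4*k - 3)).
Gosper form: A/B · C(k+1)/C(k) with A=k/2 + 1/2, B=1, C=k**2 + 4*k - 3.
f must satisfy (k/2 + 1/2)·f(k+1) − (1)·f(k) = k**2 + 4*k - 3.
deg f ≤ 1 (via 1,0,2).
Solving with deg f ≤ 1: f(k) = 2*(k + 4).
Then R = B(k−1)f/C = 2*(k + 4)/(k**2 + 4*k - 3), so s_k = R(k)·t_k = -(k + 4)*factorial(k)/2**k.
Check: Δs_k = -(k**2 + 4*k - 3)*factorial(k)/(2*2**k). ✓
Evaluate: s_(n+1) = -2**(-n - 1)*(n + 5)*factorial(n + 1); subtract s_(0) = -4 ⇒ S(n) = 2**(-n - 1)*(2**(n + 3) - n**2*factorial(n) - 6*n*factorial(n) - 5*factorial(n)).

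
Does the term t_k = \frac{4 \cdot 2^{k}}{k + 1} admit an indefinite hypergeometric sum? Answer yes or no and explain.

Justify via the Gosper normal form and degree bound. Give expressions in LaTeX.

Ratio r(k) = 2*(k + 1)/(k + 2).
Factor: A=2*k + 2; B=k + 2; C=1.
Need (2*k + 2)·f(k+1) − (k + 1)·f(k) = 1.
d = -1 from the (1,1,0) case.
deg f ≤ -1 is impossible — no certificate.

No — key equation has no polynomial f.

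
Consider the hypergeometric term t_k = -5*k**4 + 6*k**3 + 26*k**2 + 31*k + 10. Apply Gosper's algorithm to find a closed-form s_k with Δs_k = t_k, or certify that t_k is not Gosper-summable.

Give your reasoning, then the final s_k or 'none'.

The ratio is (5*k**4 + 14*k**3 - 14*k**2 - 81*k - 68)/(5*k**4 - 6*k**3 - 26*k**2 - 31*k - 10).
Normal form (A,B,C) = (1, 1, k**4 - 6*k**3/5 - 26*k**2/5 - 31*k/5 - 2).
Solve (1)·f(k+1) − (1)·f(k) = k**4 - 6*k**3/5 - 26*k**2/5 - 31*k/5 - 2.
Bound: deg f ≤ 5.
Solving with deg f ≤ 5: f(k) = k*(k**4 - 4*k**3 - 4*k**2 - 4*k + 1)/5.
R(k) = B(k−1)·f(k)/C(k) = k*(k**4 - 4*k**3 - 4*k**2 - 4*k + 1)/(5*k**4 - 6*k**3 - 26*k**2 - 31*k - 10); s_k = R·t_k = k*(-k**4 + 4*k**3 + 4*k**2 + 4*k - 1).
Δs = -5*k**4 + 6*k**3 + 26*k**2 + 31*k + 10, as required.

s_k = k*(-k**4 + 4*k**3 + 4*k**2 + 4*k - 1)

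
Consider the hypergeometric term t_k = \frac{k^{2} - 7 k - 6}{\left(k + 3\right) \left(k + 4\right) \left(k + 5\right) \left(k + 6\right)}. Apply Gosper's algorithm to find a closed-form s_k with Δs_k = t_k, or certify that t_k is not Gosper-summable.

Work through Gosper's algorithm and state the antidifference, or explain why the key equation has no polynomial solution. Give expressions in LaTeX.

Step 1: r(k) = (k**3 - 2*k**2 - 27*k - 36)/(k**3 - 55*k - 42).
Take A(k)=k + 3, B(k)=k + 7, C(k)=k**2 - 7*k - 6.
Set up (k + 3)·f(k+1) − (k + 6)·f(k) − (k**2 - 7*k - 6) = 0.
Degrees (1,1,2) ⇒ d ≤ 3.
Solve for f: f(k) = -k*(k**2 + 72*k + 47)/60 (degree 3 ≤ 3).
So s_k = (B(k−1)f/C)·t_k = (-k*(k + 6)*(k**2 + 72*k + 47)/(60*(k**2 - 7*k - 6)))·t_k = k*(-k**2 - 72*k - 47)/(60*(k + 3)*(k + 4)*(k + 5)).
Verify: (k**2 - 7*k - 6)/(k**4 + 18*k**3 + 119*k**2 + 342*k + 360) matches t_k.

s_k = \frac{k \left(- k^{2} - 72 k - 47\right)}{60 \left(k + 3\right) \left(k + 4\right) \left(k + 5\right)}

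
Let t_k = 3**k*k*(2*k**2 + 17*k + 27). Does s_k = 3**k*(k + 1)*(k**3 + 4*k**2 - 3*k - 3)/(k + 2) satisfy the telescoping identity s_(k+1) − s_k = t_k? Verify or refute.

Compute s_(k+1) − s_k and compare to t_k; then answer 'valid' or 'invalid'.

s_(k+1) = 3**(k + 1)*(k**4 + 9*k**3 + 22*k**2 + 15*k - 2)/(k + 3)
s_(k+1) − s_k = 3**k*(2*k**5 + 25*k**4 + 104*k**3 + 180*k**2 + 105*k - 3)/(k**2 + 5*k + 6)
(s_(k+1) − s_k) − t_k = 3**k*(-2*k**4 - 20*k**3 - 57*k**2 - 57*k - 3)/(k**2 + 5*k + 6)

Invalid: residual 3**k*(-2*k**4 - 20*k**3 - 57*k**2 - 57*k - 3)/(k**2 + 5*k + 6) ≠ 0.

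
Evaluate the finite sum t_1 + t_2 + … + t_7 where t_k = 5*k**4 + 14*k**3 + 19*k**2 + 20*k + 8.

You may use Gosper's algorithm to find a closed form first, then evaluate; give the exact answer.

Compute t_(k+1)/t_k: get (5*k**4 + 34*k**3 + 91*k**2 + 120*k + 66)/(5*k**4 + 14*k**3 + 19*k**2 + 20*k + 8).
Normal form (A,B,C) = (1, 1, k**4 + 14*k**3/5 + 19*k**2/5 + 4*k + 8/5).
f must satisfy (1)·f(k+1) − (1)·f(k) = k**4 + 14*k**3/5 + 19*k**2/5 + 4*k + 8/5.
From deg A=0, deg B=0, deg C=4: d=5.
Match coefficients ⇒ f(k) = k*(k**4 + k**3 + k**2 + 4*k + 1)/5.
So s_k = (B(k−1)f/C)·t_k = (k*(k**4 + k**3 + k**2 + 4*k + 1)/(5*k**4 + 14*k**3 + 19*k**2 + 20*k + 8))·t_k = k*(k**4 + k**3 + k**2 + 4*k + 1).
Check: Δs_k = 5*k**4 + 14*k**3 + 19*k**2 + 20*k + 8. ✓
Σ_(k=1)^(7) t_k = s_(8) − s_(1) = 37640 − (8) = 37632.

Σ = 37632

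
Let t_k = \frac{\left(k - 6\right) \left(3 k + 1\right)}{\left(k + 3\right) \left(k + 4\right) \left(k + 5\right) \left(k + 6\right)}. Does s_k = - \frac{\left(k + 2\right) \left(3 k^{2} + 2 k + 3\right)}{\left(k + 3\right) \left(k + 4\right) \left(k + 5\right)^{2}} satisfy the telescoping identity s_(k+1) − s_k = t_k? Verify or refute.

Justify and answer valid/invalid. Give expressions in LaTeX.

Invalid: residual \frac{6 \left(- 3 k^{3} - 9 k^{2} + 38 k + 6\right)}{k^{6} + 29 k^{5} + 347 k^{4} + 2191 k^{3} + 7692 k^{2} + 14220 k + 10800} ≠ 0.

s_(k+1) = -(k + 3)*(2*k + 3*(k + 1)**2 + 5)/((k + 4)*(k + 5)*(k + 6)**2)
s_(k+1) − s_k = (3*k**4 - 2*k**3 - 157*k**2 - 348*k - 144)/(k**6 + 29*k**5 + 347*k**4 + 2191*k**3 + 7692*k**2 + 14220*k + 10800)
(s_(k+1) − s_k) − t_k = 6*(-3*k**3 - 9*k**2 + 38*k + 6)/(k**6 + 29*k**5 + 347*k**4 + 2191*k**3 + 7692*k**2 + 14220*k + 10800)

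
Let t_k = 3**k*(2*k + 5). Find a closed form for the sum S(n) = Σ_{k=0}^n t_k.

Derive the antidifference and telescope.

t_(k+1)/t_k = 3*(2*k + 7)/(2*k + 5).
Take A(k)=3, B(k)=1, C(k)=k + 5/2.
Key eq: (3)·f(k+1) = (1)·f(k) + (k + 5/2).
Degrees (0,0,1) ⇒ d ≤ 1.
Match coefficients ⇒ f(k) = (k + 1)/2.
Then R = B(k−1)f/C = (k + 1)/(2*k + 5), so s_k = R(k)·t_k = 3**k*(k + 1).
Δs = 3**k*(2*k + 5), as required.
Σ_(k=0)^n t_k = s_(n+1) − s_(0) = (3**(n + 1)*(n + 2)) − (1), i.e. 3*3**n*n + 6*3**n - 1.

S(n) = 3*3**n*n + 6*3**n - 1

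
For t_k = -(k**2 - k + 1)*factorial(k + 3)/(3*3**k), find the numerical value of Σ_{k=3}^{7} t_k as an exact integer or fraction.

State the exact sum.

Σ = -2464000/81

The ratio is -(k + 4)*(k - (k + 1)**2)/(3*k**2 - 3*k + 3).
So A=k/3 + 4/3 and B=1, with C=k**2 - k + 1.
Set up (k/3 + 4/3)·f(k+1) − (1)·f(k) − (k**2 - k + 1) = 0.
Degrees (1,0,2) ⇒ d ≤ 1.
A polynomial solution: f(k) = 3*(k - 3).
Certificate R = B(k−1)f/C = 3*(k - 3)/(k**2 - k + 1) gives s_k = -(k - 3)*factorial(k + 3)/3**k.
Verify: -(k**2 - k + 1)*factorial(k + 3)/(3*3**k) matches t_k.
Σ_(k=3)^(7) t_k = s_(8) − s_(3) = -2464000/81 − (0) = -2464000/81.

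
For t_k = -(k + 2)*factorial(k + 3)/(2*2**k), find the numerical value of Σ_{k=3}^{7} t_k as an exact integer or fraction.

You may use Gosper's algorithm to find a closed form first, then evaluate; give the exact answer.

Σ = -155835

Step 1: r(k) = (k + 3)*(k + 4)/(2*(k + 2)).
So A=k/2 + 2 and B=1, with C=k + 2.
Solve (k/2 + 2)·f(k+1) − (1)·f(k) = k + 2.
deg f ≤ 0 (via 1,0,1).
Solving with deg f ≤ 0: f(k) = 2.
Get s_k = R·t_k = -factorial(k + 3)/2**k with R(k) = B(k−1)f(k)/C(k) = 2/(k + 2).
Check: Δs_k = -(k + 2)*factorial(k + 3)/(2*2**k). ✓
Σ_(k=3)^(7) t_k = s_(8) − s_(3) = -155925 − (-90) = -155835.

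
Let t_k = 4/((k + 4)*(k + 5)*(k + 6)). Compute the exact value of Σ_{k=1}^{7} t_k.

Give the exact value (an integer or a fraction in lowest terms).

Σ = 7/130

Ratio r(k) = (k + 4)/(k + 7).
A = k + 4, B = k + 7, C = 1.
Key eq: (k + 4)·f(k+1) = (k + 6)·f(k) + (1).
From deg A=1, deg B=1, deg C=0: d=2.
Coefficient equations give f(k) = k*(k + 9)/40.
Certificate R = B(k−1)f/C = k*(k + 6)*(k + 9)/40 gives s_k = k*(k + 9)/(10*(k + 4)*(k + 5)).
Check: Δs_k = 4/(k**3 + 15*k**2 + 74*k + 120). ✓
Telescoping: Σ = s_(8) − s_(1) = 17/195 − (1/30) = 7/130.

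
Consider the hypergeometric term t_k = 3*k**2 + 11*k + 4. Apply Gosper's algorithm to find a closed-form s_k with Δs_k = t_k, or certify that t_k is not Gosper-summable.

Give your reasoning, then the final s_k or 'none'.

t_(k+1)/t_k = (3*k**2 + 17*k + 18)/(3*k**2 + 11*k + 4).
A = 1, B = 1, C = k**2 + 11*k/3 + 4/3.
Key eq: (1)·f(k+1) = (1)·f(k) + (k**2 + 11*k/3 + 4/3).
deg f ≤ 3 (via 0,0,2).
Coefficient equations give f(k) = k*(k**2 + 4*k - 1)/3.
Certificate R = B(k−1)f/C = k*(k**2 + 4*k - 1)/(3*k**2 + 11*k + 4) gives s_k = k*(k**2 + 4*k - 1).
Verify: 3*k**2 + 11*k + 4 matches t_k.

s_k = k*(k**2 + 4*k - 1)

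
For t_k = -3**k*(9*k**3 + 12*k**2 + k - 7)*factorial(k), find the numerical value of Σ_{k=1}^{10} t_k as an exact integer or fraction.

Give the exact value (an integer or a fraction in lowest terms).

Σ = -2241551814163209

Compute t_(k+1)/t_k: get 3*(9*k**4 + 48*k**3 + 91*k**2 + 67*k + 15)/(9*k**3 + 12*k**2 + k - 7).
Factor: A=3*k + 3; B=1; C=k**3 + 4*k**2/3 + k/9 - 7/9.
f must satisfy (3*k + 3)·f(k+1) − (1)·f(k) = k**3 + 4*k**2/3 + k/9 - 7/9.
d = 2 from the (1,0,3) case.
Solving with deg f ≤ 2: f(k) = (3*k**2 - 4*k - 2)/9.
Certificate R = B(k−1)f/C = (3*k**2 - 4*k - 2)/(9*k**3 + 12*k**2 + k - 7) gives s_k = 3**k*(-3*k**2 + 4*k + 2)*factorial(k).
Δs = -3**k*(9*k**3 + 12*k**2 + k - 7)*factorial(k), as required.
Σ_(k=1)^(10) t_k = s_(11) − s_(1) = -2241551814163200 − (9) = -2241551814163209.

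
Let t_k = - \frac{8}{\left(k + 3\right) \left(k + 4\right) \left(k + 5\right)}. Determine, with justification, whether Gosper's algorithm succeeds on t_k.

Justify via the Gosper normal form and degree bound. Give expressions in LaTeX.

Ratio r(k) = (k + 3)/(k + 6).
Take A(k)=k + 3, B(k)=k + 6, C(k)=1.
Set up (k + 3)·f(k+1) − (k + 5)·f(k) − (1) = 0.
deg f ≤ 2 (via 1,1,0).
Solve for f: f(k) = k*(k + 7)/24 (degree 2 ≤ 2).
Certificate R = B(k−1)f/C = k*(k + 5)*(k + 7)/24 gives s_k = k*(-k - 7)/(3*(k + 3)*(k + 4)).
Δs = -8/(k**3 + 12*k**2 + 47*k + 60), as required.

Yes. s_k = \frac{k \left(- k - 7\right)}{3 \left(k + 3\right) \left(k + 4\right)}.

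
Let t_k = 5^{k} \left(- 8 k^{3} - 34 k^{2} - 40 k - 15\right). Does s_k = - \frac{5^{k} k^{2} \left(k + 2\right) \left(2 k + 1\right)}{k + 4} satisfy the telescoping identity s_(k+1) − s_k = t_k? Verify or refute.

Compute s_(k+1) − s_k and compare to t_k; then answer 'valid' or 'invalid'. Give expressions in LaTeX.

s_(k+1) = -5**(k + 1)*(k + 1)**2*(k + 3)*(2*k + 3)/(k + 5)
s_(k+1) − s_k = 5**k*(-8*k**5 - 90*k**4 - 378*k**3 - 705*k**2 - 585*k - 180)/(k**2 + 9*k + 20)
(s_(k+1) − s_k) − t_k = 5**k*(16*k**4 + 128*k**3 + 350*k**2 + 350*k + 120)/(k**2 + 9*k + 20)

Invalid: residual \frac{5^{k} \left(16 k^{4} + 128 k^{3} + 350 k^{2} + 350 k + 120\right)}{k^{2} + 9 k + 20} ≠ 0.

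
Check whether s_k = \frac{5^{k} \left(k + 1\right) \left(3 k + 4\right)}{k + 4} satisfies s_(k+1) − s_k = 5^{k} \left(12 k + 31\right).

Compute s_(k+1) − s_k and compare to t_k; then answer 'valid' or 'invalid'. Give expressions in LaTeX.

s_(k+1) = 5**(k + 1)*(k + 2)*(3*k + 7)/(k + 5)
s_(k+1) − s_k = 5**k*(12*k**3 + 103*k**2 + 291*k + 260)/(k**2 + 9*k + 20)
(s_(k+1) − s_k) − t_k = 5**k*(-36*k**2 - 228*k - 360)/(k**2 + 9*k + 20)

Invalid: residual \frac{5^{k} \left(- 36 k^{2} - 228 k - 360\right)}{k^{2} + 9 k + 20} ≠ 0.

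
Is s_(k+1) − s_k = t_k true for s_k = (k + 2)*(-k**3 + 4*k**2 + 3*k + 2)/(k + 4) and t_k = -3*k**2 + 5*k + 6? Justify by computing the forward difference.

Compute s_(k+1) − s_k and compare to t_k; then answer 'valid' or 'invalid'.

s_(k+1) = (-k**4 - 2*k**3 + 11*k**2 + 32*k + 24)/(k + 5)
s_(k+1) − s_k = (-3*k**4 - 18*k**3 + 13*k**2 + 108*k + 76)/(k**2 + 9*k + 20)
(s_(k+1) − s_k) − t_k = 2*(2*k**3 + 11*k**2 - 23*k - 22)/(k**2 + 9*k + 20)

Invalid: residual 2*(2*k**3 + 11*k**2 - 23*k - 22)/(k**2 + 9*k + 20) ≠ 0.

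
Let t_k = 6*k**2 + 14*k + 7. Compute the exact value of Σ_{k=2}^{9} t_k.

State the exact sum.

r(k) = (6*k**2 + 26*k + 27)/(6*k**2 + 14*k + 7) after simplifying.
Take A(k)=1, B(k)=1, C(k)=k**2 + 7*k/3 + 7/6.
Need (1)·f(k+1) − (1)·f(k) = k**2 + 7*k/3 + 7/6.
From deg A=0, deg B=0, deg C=2: d=3.
Match coefficients ⇒ f(k) = k*(2*k**2 + 4*k + 1)/6.
So s_k = (B(k−1)f/C)·t_k = (k*(2*k**2 + 4*k + 1)/(6*k**2 + 14*k + 7))·t_k = k*(2*k**2 + 4*k + 1).
s_(k+1) − s_k = 6*k**2 + 14*k + 7 = t_k.
Σ_(k=2)^(9) t_k = s_(10) − s_(2) = 2410 − (34) = 2376.

Σ = 2376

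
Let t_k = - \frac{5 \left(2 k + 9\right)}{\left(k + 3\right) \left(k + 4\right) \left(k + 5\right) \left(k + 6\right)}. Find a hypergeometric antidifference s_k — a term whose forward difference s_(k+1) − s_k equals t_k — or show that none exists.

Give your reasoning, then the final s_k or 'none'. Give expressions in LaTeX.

s_k = \frac{k \left(- k - 8\right)}{3 \left(k^{2} + 8 k + 15\right)}

Step 1: r(k) = (k + 3)*(2*k + 11)/((k + 7)*(2*k + 9)).
So A=k + 3 and B=k + 7, with C=k + 9/2.
f must satisfy (k + 3)·f(k+1) − (k + 6)·f(k) = k + 9/2.
deg f ≤ 3 (via 1,1,1).
Solving with deg f ≤ 3: f(k) = k*(k + 4)*(k + 8)/30.
So s_k = (B(k−1)f/C)·t_k = (k*(k + 4)*(k + 6)*(k + 8)/(15*(2*k + 9)))·t_k = k*(-k - 8)/(3*(k**2 + 8*k + 15)).
s_(k+1) − s_k = 5*(-2*k - 9)/(k**4 + 18*k**3 + 119*k**2 + 342*k + 360) = t_k.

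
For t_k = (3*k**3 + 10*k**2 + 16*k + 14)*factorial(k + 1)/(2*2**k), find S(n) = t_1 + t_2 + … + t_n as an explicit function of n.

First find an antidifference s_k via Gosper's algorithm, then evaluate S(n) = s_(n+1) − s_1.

S(n) = 2**(-n - 1)*(-2**(n + 3) + 3*n**4*factorial(n) + 19*n**3*factorial(n) + 40*n**2*factorial(n) + 32*n*factorial(n) + 8*factorial(n))

Step 1: r(k) = (3*k**4 + 25*k**3 + 83*k**2 + 133*k + 86)/(2*(3*k**3 + 10*k**2 + 16*k + 14)).
So A=k/2 + 1 and B=1, with C=k**3 + 10*k**2/3 + 16*k/3 + 14/3.
Key eq: (k/2 + 1)·f(k+1) = (1)·f(k) + (k**3 + 10*k**2/3 + 16*k/3 + 14/3).
Degrees (1,0,3) ⇒ d ≤ 2.
Match coefficients ⇒ f(k) = 2*(3*k**2 + 4*k - 3)/3.
Certificate R = B(k−1)f/C = 2*(3*k**2 + 4*k - 3)/(3*k**3 + 10*k**2 + 16*k + 14) gives s_k = (3*k**2 + 4*k - 3)*factorial(k + 1)/2**k.
Verify: (3*k**3 + 10*k**2 + 16*k + 14)*factorial(k + 1)/(2*2**k) matches t_k.
s_(n+1) = 2**(-n - 1)*(3*n**2 + 10*n + 4)*factorial(n + 2) and s_(1) = 4, so S(n) = 2**(-n - 1)*(-2**(n + 3) + 3*n**4*factorial(n) + 19*n**3*factorial(n) + 40*n**2*factorial(n) + 32*n*factorial(n) + 8*factorial(n)).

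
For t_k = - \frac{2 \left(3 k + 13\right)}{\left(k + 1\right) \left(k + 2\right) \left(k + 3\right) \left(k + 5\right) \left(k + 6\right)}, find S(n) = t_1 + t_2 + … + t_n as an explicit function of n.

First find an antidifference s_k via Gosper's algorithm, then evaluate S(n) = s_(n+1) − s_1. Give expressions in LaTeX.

t_(k+1)/t_k = (k + 1)*(k + 5)*(3*k + 16)/((k + 4)*(k + 7)*(3*k + 13)).
Take A(k)=k + 1, B(k)=k + 7, C(k)=k**2 + 25*k/3 + 52/3.
f must satisfy (k + 1)·f(k+1) − (k + 6)·f(k) = k**2 + 25*k/3 + 52/3.
Degrees (1,1,2) ⇒ d ≤ 5.
A polynomial solution: f(k) = k*(k + 3)*(k + 4)*(k**2 + 8*k + 17)/30.
Then R = B(k−1)f/C = k*(k + 3)*(k + 6)*(k**2 + 8*k + 17)/(10*(3*k + 13)), so s_k = R(k)·t_k = k*(-k**2 - 8*k - 17)/(5*(k**3 + 8*k**2 + 17*k + 10)).
Δs = 2*(-3*k - 13)/(k**5 + 17*k**4 + 107*k**3 + 307*k**2 + 396*k + 180), as required.
s_(n+1) = (-n**3 - 11*n**2 - 36*n - 26)/(5*(n**3 + 11*n**2 + 36*n + 36)) and s_(1) = -13/90, so S(n) = n*(-n**2 - 11*n - 36)/(18*(n**3 + 11*n**2 + 36*n + 36)).

S(n) = \frac{n \left(- n^{2} - 11 n - 36\right)}{18 \left(n^{3} + 11 n^{2} + 36 n + 36\right)}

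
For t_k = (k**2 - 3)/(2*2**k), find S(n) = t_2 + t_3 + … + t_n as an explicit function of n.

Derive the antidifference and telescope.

Compute t_(k+1)/t_k: get ((k + 1)**2 - 3)/(2*(k**2 - 3)).
Gosper form: A/B · C(k+1)/C(k) with A=1/2, B=1, C=k**2 - 3.
Need (1/2)·f(k+1) − (1)·f(k) = k**2 - 3.
deg f ≤ 2 (via 0,0,2).
A polynomial solution: f(k) = -2*k*(k + 2).
Then R = B(k−1)f/C = -2*k*(k + 2)/(k**2 - 3), so s_k = R(k)·t_k = k*(-k - 2)/2**k.
s_(k+1) − s_k = (k**2 - 3)/(2*2**k) = t_k.
Telescope: S(n) = s_(n+1) − s_(2) = 2**(-n - 1)*(-n**2 - 4*n - 3) − (-2) = 2**(-n - 1)*(2**(n + 2) - n**2 - 4*n - 3).

S(n) = 2**(-n - 1)*(2**(n + 2) - n**2 - 4*n - 3)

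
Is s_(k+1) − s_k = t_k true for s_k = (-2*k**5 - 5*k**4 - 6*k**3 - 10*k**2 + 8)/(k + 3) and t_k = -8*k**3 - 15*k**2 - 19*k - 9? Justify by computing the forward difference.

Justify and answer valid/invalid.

Invalid: residual (6*k**4 + 38*k**3 + 60*k**2 + 64*k + 31)/(k**2 + 7*k + 12) ≠ 0.

s_(k+1) = (-2*k**5 - 15*k**4 - 46*k**3 - 78*k**2 - 68*k - 15)/(k + 4)
s_(k+1) − s_k = (-8*k**5 - 65*k**4 - 182*k**3 - 262*k**2 - 227*k - 77)/(k**2 + 7*k + 12)
(s_(k+1) − s_k) − t_k = (6*k**4 + 38*k**3 + 60*k**2 + 64*k + 31)/(k**2 + 7*k + 12)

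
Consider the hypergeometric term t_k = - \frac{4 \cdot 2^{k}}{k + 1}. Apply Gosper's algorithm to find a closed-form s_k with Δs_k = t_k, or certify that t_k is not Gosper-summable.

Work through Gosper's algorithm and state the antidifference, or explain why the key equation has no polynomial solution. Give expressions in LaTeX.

Ratio r(k) = 2*(k + 1)/(k + 2).
Factor: A=2*k + 2; B=k + 2; C=1.
Solve (2*k + 2)·f(k+1) − (k + 1)·f(k) = 1.
d = -1 from the (1,1,0) case.
d = -1 < 0 ⇒ no nonzero polynomial f; not summable.

none (Gosper's algorithm certifies no s_k)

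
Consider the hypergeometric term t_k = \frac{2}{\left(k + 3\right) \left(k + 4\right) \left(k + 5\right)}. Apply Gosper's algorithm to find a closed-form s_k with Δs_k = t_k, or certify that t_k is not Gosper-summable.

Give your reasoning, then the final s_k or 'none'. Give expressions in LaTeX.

t_(k+1)/t_k = (k + 3)/(k + 6).
Gosper form: A/B · C(k+1)/C(k) with A=k + 3, B=k + 6, C=1.
Key eq: (k + 3)·f(k+1) = (k + 5)·f(k) + (1).
Bound: deg f ≤ 2.
Solving with deg f ≤ 2: f(k) = k*(k + 7)/24.
So s_k = (B(k−1)f/C)·t_k = (k*(k + 5)*(k + 7)/24)·t_k = k*(k + 7)/(12*(k + 3)*(k + 4)).
Δs = 2/(k**3 + 12*k**2 + 47*k + 60), as required.

s_k = \frac{k \left(k + 7\right)}{12 \left(k + 3\right) \left(k + 4\right)}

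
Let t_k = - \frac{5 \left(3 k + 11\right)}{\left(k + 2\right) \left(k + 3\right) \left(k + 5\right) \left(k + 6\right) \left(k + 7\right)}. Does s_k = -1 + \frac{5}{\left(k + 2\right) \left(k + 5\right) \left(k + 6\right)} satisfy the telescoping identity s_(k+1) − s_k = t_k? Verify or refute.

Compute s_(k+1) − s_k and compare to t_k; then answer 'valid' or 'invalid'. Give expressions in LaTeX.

valid; difference matches t_k

s_(k+1) = -1 + 5/((k + 3)*(k + 6)*(k + 7))
s_(k+1) − s_k = 5*(-3*k - 11)/(k**5 + 23*k**4 + 203*k**3 + 853*k**2 + 1692*k + 1260)
(s_(k+1) − s_k) − t_k = 0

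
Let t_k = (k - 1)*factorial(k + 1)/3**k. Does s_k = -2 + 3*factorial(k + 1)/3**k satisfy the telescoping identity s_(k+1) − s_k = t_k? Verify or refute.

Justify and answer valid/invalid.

valid; difference matches t_k

s_(k+1) = 3*3**(-k - 1)*factorial(k + 2) - 2
s_(k+1) − s_k = (k - 1)*factorial(k + 1)/3**k
(s_(k+1) − s_k) − t_k = 0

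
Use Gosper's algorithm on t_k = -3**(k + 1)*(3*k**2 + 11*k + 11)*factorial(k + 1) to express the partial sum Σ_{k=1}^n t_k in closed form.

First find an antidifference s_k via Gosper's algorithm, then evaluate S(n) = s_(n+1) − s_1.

The ratio is 3*(3*k**3 + 23*k**2 + 59*k + 50)/(3*k**2 + 11*k + 11).
Take A(k)=3*k + 6, B(k)=1, C(k)=k**2 + 11*k/3 + 11/3.
Need (3*k + 6)·f(k+1) − (1)·f(k) = k**2 + 11*k/3 + 11/3.
Degrees (1,0,2) ⇒ d ≤ 1.
Match coefficients ⇒ f(k) = (k + 1)/3.
Then R = B(k−1)f/C = (k + 1)/(3*k**2 + 11*k + 11), so s_k = R(k)·t_k = -3**(k + 1)*(k + 1)*factorial(k + 1).
s_(k+1) − s_k = -3**(k + 1)*(3*k**2 + 11*k + 11)*factorial(k + 1) = t_k.
Σ_(k=1)^n t_k = s_(n+1) − s_(1) = (-3**(n + 2)*(n + 2)*factorial(n + 2)) − (-36), i.e. -9*3**n*n*factorial(n + 2) - 18*3**n*factorial(n + 2) + 36.

S(n) = -9*3**n*n*factorial(n + 2) - 18*3**n*factorial(n + 2) + 36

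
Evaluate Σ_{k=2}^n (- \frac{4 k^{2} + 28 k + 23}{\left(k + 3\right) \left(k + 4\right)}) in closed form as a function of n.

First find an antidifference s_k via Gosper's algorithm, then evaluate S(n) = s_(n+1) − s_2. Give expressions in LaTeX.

S(n) = \frac{- 4 n^{2} - 7 n + 11}{n + 4}

Step 1: r(k) = (k + 3)*(28*k + 4*(k + 1)**2 + 51)/((k + 5)*(4*k**2 + 28*k + 23)).
Gosper form: A/B · C(k+1)/C(k) with A=k + 3, B=k + 5, C=k**2 + 7*k + 23/4.
Set up (k + 3)·f(k+1) − (k + 4)·f(k) − (k**2 + 7*k + 23/4) = 0.
Degrees (1,1,2) ⇒ d ≤ 2.
Match coefficients ⇒ f(k) = k*(12*k + 11)/12.
Then R = B(k−1)f/C = k*(k + 4)*(12*k + 11)/(3*(4*k**2 + 28*k + 23)), so s_k = R(k)·t_k = k*(-12*k - 11)/(3*(k + 3)).
Verify: (-4*k**2 - 28*k - 23)/(k**2 + 7*k + 12) matches t_k.
s_(n+1) = (-12*n**2 - 35*n - 23)/(3*(n + 4)) and s_(2) = -14/3, so S(n) = (-4*n**2 - 7*n + 11)/(n + 4).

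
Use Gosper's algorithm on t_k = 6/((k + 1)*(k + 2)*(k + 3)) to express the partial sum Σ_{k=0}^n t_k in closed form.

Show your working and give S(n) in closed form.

Compute t_(k+1)/t_k: get (k + 1)/(k + 4).
Take A(k)=k + 1, B(k)=k + 4, C(k)=1.
Solve (k + 1)·f(k+1) − (k + 3)·f(k) = 1.
deg f ≤ 2 (via 1,1,0).
Solving with deg f ≤ 2: f(k) = k*(k + 3)/4.
So s_k = (B(k−1)f/C)·t_k = (k*(k + 3)**2/4)·t_k = 3*k*(k + 3)/(2*(k + 1)*(k + 2)).
Verify: 6/(k**3 + 6*k**2 + 11*k + 6) matches t_k.
Telescope: S(n) = s_(n+1) − s_(0) = 3*(n**2 + 5*n + 4)/(2*(n**2 + 5*n + 6)) − (0) = 3*(n**2 + 5*n + 4)/(2*(n**2 + 5*n + 6)).

S(n) = 3*(n**2 + 5*n + 4)/(2*(n**2 + 5*n + 6))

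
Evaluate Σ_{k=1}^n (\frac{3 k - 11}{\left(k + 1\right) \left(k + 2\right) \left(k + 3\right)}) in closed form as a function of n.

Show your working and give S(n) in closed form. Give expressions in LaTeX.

Step 1: r(k) = (k + 1)*(3*k - 8)/((k + 4)*(3*k - 11)).
A = k + 1, B = k + 4, C = k - 11/3.
Need (k + 1)·f(k+1) − (k + 3)·f(k) = k - 11/3.
Bound: deg f ≤ 2.
Match coefficients ⇒ f(k) = -k*(2*k + 9)/3.
Get s_k = R·t_k = k*(-2*k - 9)/((k + 1)*(k + 2)) with R(k) = B(k−1)f(k)/C(k) = -k*(k + 3)*(2*k + 9)/(3*k - 11).
Verify: (3*k - 11)/(k**3 + 6*k**2 + 11*k + 6) matches t_k.
Σ_(k=1)^n t_k = s_(n+1) − s_(1) = ((-2*n**2 - 13*n - 11)/(n**2 + 5*n + 6)) − (-11/6), i.e. n*(-n - 23)/(6*(n**2 + 5*n + 6)).

S(n) = \frac{n \left(- n - 23\right)}{6 \left(n^{2} + 5 n + 6\right)}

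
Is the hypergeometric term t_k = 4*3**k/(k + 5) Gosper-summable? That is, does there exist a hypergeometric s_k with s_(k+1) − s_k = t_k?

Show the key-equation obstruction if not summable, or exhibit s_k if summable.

No — key equation has no polynomial f.

Compute t_(k+1)/t_k: get 3*(k + 5)/(k + 6).
So A=3*k + 15 and B=k + 6, with C=1.
Set up (3*k + 15)·f(k+1) − (k + 5)·f(k) − (1) = 0.
Degrees (1,1,0) ⇒ d ≤ -1.
Negative degree bound (-1): no f exists, t_k not Gosper-summable.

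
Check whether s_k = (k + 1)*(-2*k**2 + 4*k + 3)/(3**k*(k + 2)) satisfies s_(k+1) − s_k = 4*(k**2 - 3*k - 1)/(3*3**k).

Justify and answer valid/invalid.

Invalid: residual (-4*k**3 - 2*k**2 + 40*k + 17)/(3*3**k*(k**2 + 5*k + 6)) ≠ 0.

s_(k+1) = (k + 2)*(4*k - 2*(k + 1)**2 + 7)/(3*3**k*(k + 3))
s_(k+1) − s_k = (4*k**4 + 4*k**3 - 42*k**2 - 52*k - 7)/(3*3**k*(k**2 + 5*k + 6))
(s_(k+1) − s_k) − t_k = (-4*k**3 - 2*k**2 + 40*k + 17)/(3*3**k*(k**2 + 5*k + 6))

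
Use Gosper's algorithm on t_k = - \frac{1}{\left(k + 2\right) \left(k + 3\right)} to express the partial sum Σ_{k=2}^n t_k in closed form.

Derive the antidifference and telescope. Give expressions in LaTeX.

S(n) = \frac{1 - n}{4 \left(n + 3\right)}

Ratio r(k) = (k + 2)/(k + 4).
So A=k + 2 and B=k + 4, with C=1.
Solve (k + 2)·f(k+1) − (k + 3)·f(k) = 1.
Bound: deg f ≤ 1.
A polynomial solution: f(k) = k/2.
Certificate R = B(k−1)f/C = k*(k + 3)/2 gives s_k = -k/(2*k + 4).
s_(k+1) − s_k = -1/(k**2 + 5*k + 6) = t_k.
Telescope: S(n) = s_(n+1) − s_(2) = (-n - 1)/(2*(n + 3)) − (-1/4) = (1 - n)/(4*(n + 3)).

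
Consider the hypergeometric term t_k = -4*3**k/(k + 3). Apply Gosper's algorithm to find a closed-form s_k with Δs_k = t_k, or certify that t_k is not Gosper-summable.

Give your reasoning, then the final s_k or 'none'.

Ratio r(k) = 3*(k + 3)/(k + 4).
Normal form (A,B,C) = (3*k + 9, k + 4, 1).
Key eq: (3*k + 9)·f(k+1) = (k + 3)·f(k) + (1).
Bound: deg f ≤ -1.
Negative degree bound (-1): no f exists, t_k not Gosper-summable.

not Gosper-summable; s_k does not exist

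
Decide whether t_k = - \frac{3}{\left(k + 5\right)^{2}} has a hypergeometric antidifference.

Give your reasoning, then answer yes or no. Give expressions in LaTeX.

No — the linear system for f has no solution.

Ratio r(k) = (k + 5)**2/(k + 6)**2.
Normal form (A,B,C) = (k**2 + 10*k + 25, k**2 + 12*k + 36, 1).
Need (k**2 + 10*k + 25)·f(k+1) − (k**2 + 10*k + 25)·f(k) = 1.
From deg A=2, deg B=2, deg C=0: d=0.
Put f(k) = c0: A·f(k+1) − B(k−1)·f(k) − C = -1; need -1 = 0 — inconsistent ⇒ no f, not summable.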